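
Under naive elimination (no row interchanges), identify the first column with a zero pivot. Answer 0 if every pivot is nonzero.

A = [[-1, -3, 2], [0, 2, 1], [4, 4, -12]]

first zero-pivot column = 3

Naive forward elimination:
R3 <- R3 - (-4)*R1:  [  0  -8  -4 ]
R3 <- R3 - (-4)*R2:  [ 0  0  0 ]
Matrix at this point:
[ -1  -3  2 ]
[  0   2  1 ]
[  0   0  0 ]
Pivot entry (3,3) in the last row is zero and there are no rows below to swap with -> zero pivot in column 3 (A is singular).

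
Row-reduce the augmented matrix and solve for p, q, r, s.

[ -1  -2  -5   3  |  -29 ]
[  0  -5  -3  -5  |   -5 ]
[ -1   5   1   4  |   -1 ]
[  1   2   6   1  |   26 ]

Forward elimination on [A|b]:
R3 <- R3 - (1)*R1:  [  0   7   6   1  28 ]
R4 <- R4 - (-1)*R1:  [  0   0   1   4  -3 ]
R3 <- R3 - (-7/5)*R2:  [   0    0  9/5   -6   21 ]
R4 <- R4 - (5/9)*R3:  [     0      0      0   22/3  -44/3 ]
Row echelon form:
[ -1  -2   -5     3  |    -29 ]
[  0  -5   -3    -5  |     -5 ]
[  0   0  9/5    -6  |     21 ]
[  0   0    0  22/3  |  -44/3 ]
Back-substitution:
s = (-44/3) / (22/3) = -2
r = (21 - (-6)*(-2)) / (9/5) = 5
q = (-5 - (-3)*(5) - (-5)*(-2)) / -5 = 0
p = (-29 - (-2)*(0) - (-5)*(5) - (3)*(-2)) / -1 = -2

(-2, 0, 5, -2)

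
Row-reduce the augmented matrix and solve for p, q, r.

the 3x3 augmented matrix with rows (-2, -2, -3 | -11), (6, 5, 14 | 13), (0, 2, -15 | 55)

Forward elimination on [A|b]:
R2 <- R2 - (-3)*R1:  [   0   -1    5  -20 ]
R3 <- R3 - (-2)*R2:  [  0   0  -5  15 ]
Row echelon form:
[ -2  -2  -3  |  -11 ]
[  0  -1   5  |  -20 ]
[  0   0  -5  |   15 ]
Back-substitution:
r = (15) / -5 = -3
q = (-20 - (5)*(-3)) / -1 = 5
p = (-11 - (-2)*(5) - (-3)*(-3)) / -2 = 5

(5, 5, -3)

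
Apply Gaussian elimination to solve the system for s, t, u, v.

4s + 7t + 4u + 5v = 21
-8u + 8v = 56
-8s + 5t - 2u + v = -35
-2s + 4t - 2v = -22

Forward elimination on [A|b]:
R3 <- R3 - (-2)*R1:  [  0  19   6  11   7 ]
R4 <- R4 - (-1/2)*R1:  [     0   15/2      2    1/2  -23/2 ]
R2 <-> R3   (pivot in column 2 was zero)
[ 4     7   4    5     21 ]
[ 0    19   6   11      7 ]
[ 0     0  -8    8     56 ]
[ 0  15/2   2  1/2  -23/2 ]
R4 <- R4 - (15/38)*R2:  [       0        0    -7/19   -73/19  -271/19 ]
R4 <- R4 - (7/152)*R3:  [       0        0        0   -80/19  -320/19 ]
Row echelon form:
[ 4   7   4       5  |       21 ]
[ 0  19   6      11  |        7 ]
[ 0   0  -8       8  |       56 ]
[ 0   0   0  -80/19  |  -320/19 ]
Back-substitution:
v = (-320/19) / (-80/19) = 4
u = (56 - (8)*(4)) / -8 = -3
t = (7 - (6)*(-3) - (11)*(4)) / 19 = -1
s = (21 - (7)*(-1) - (4)*(-3) - (5)*(4)) / 4 = 5

(5, -1, -3, 4)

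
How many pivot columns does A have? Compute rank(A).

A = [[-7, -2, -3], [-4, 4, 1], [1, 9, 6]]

rank(A) = 3

Row reduction:
R2 <- R2 - (4/7)*R1:  [    0  36/7  19/7 ]
R3 <- R3 - (-1/7)*R1:  [    0  61/7  39/7 ]
R3 <- R3 - (61/36)*R2:  [     0      0  35/36 ]
Row echelon form:
[ -7    -2     -3 ]
[  0  36/7   19/7 ]
[  0     0  35/36 ]
Nonzero rows / pivot columns: 3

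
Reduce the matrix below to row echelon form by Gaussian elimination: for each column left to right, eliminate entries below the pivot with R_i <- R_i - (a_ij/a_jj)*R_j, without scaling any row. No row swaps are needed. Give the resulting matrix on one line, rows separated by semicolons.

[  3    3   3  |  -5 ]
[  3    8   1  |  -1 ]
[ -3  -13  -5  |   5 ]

Forward elimination:
R2 <- R2 - (1)*R1:  [  0   5  -2   4 ]
R3 <- R3 - (-1)*R1:  [   0  -10   -2    0 ]
R3 <- R3 - (-2)*R2:  [  0   0  -6   8 ]
Row echelon form:
[ 3  3   3  |  -5 ]
[ 0  5  -2  |   4 ]
[ 0  0  -6  |   8 ]

REF = [3 3 3 -5; 0 5 -2 4; 0 0 -6 8]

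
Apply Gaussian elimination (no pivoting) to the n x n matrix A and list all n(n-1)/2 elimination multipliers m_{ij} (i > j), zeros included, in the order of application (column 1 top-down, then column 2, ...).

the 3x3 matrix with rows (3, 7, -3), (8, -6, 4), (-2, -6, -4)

multipliers: 8/3, -2/3, 2/37

Forward elimination:
R2 <- R2 - (8/3)*R1:  [     0  -74/3     12 ]
R3 <- R3 - (-2/3)*R1:  [    0  -4/3    -6 ]
R3 <- R3 - (2/37)*R2:  [       0        0  -246/37 ]
Multipliers (in order of application): m_{21} = 8/3, m_{31} = -2/3, m_{32} = 2/37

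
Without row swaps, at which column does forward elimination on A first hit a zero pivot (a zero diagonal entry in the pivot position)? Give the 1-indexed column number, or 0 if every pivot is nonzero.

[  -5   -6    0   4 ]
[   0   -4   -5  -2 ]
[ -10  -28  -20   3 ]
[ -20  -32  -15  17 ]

Naive forward elimination:
R3 <- R3 - (2)*R1:  [   0  -16  -20   -5 ]
R4 <- R4 - (4)*R1:  [   0   -8  -15    1 ]
R3 <- R3 - (4)*R2:  [ 0  0  0  3 ]
R4 <- R4 - (2)*R2:  [  0   0  -5   5 ]
Matrix at this point:
[ -5  -6   0   4 ]
[  0  -4  -5  -2 ]
[  0   0   0   3 ]
[  0   0  -5   5 ]
Pivot entry (3,3) is zero but row 4 has -5 in column 3 -> naive elimination stops; a row interchange (e.g. R3 <-> R4) would be required here.

first zero-pivot column = 3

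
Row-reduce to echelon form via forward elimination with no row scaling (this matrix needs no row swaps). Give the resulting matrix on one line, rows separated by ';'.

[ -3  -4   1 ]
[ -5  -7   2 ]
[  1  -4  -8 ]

Forward elimination:
R2 <- R2 - (5/3)*R1:  [    0  -1/3   1/3 ]
R3 <- R3 - (-1/3)*R1:  [     0  -16/3  -23/3 ]
R3 <- R3 - (16)*R2:  [   0    0  -13 ]
Row echelon form:
[ -3    -4    1 ]
[  0  -1/3  1/3 ]
[  0     0  -13 ]

REF = [-3 -4 1; 0 -1/3 1/3; 0 0 -13]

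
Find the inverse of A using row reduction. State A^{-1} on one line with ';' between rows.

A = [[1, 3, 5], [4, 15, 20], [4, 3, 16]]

inverse = [-15 11/4 5/4; -4/3 1/3 0; 4 -3/4 -1/4]

Gauss-Jordan on [A | I]:
R2 <- R2 - (4)*R1:  [  0   3   0  |  -4   1   0 ]
R3 <- R3 - (4)*R1:  [  0  -9  -4  |  -4   0   1 ]
R2 <- (1/3)*R2:  [    0     1     0  |  -4/3   1/3     0 ]
R1 <- R1 - (3)*R2:  [  1   0   5  |   5  -1   0 ]
R3 <- R3 - (-9)*R2:  [   0    0   -4  |  -16    3    1 ]
R3 <- (1/-4)*R3:  [    0     0     1  |     4  -3/4  -1/4 ]
R1 <- R1 - (5)*R3:  [    1     0     0  |   -15  11/4   5/4 ]
Right block of [I | A^{-1}] is the inverse:
[  -15  11/4   5/4 ]
[ -4/3   1/3     0 ]
[    4  -3/4  -1/4 ]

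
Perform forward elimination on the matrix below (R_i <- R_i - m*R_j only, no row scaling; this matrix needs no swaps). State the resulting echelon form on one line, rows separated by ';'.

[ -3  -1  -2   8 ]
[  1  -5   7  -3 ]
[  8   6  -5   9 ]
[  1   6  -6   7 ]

Forward elimination:
R2 <- R2 - (-1/3)*R1:  [     0  -16/3   19/3   -1/3 ]
R3 <- R3 - (-8/3)*R1:  [     0   10/3  -31/3   91/3 ]
R4 <- R4 - (-1/3)*R1:  [     0   17/3  -20/3   29/3 ]
R3 <- R3 - (-5/8)*R2:  [     0      0  -51/8  241/8 ]
R4 <- R4 - (-17/16)*R2:  [      0       0    1/16  149/16 ]
R4 <- R4 - (-1/102)*R3:  [      0       0       0  490/51 ]
Row echelon form:
[ -3     -1     -2       8 ]
[  0  -16/3   19/3    -1/3 ]
[  0      0  -51/8   241/8 ]
[  0      0      0  490/51 ]

REF = [-3 -1 -2 8; 0 -16/3 19/3 -1/3; 0 0 -51/8 241/8; 0 0 0 490/51]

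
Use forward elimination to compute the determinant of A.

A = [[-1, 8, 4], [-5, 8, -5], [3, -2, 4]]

det(A) = -38

Forward elimination:
R2 <- R2 - (5)*R1:  [   0  -32  -25 ]
R3 <- R3 - (-3)*R1:  [  0  22  16 ]
R3 <- R3 - (-11/16)*R2:  [      0       0  -19/16 ]
Upper-triangular form:
[ -1    8       4 ]
[  0  -32     -25 ]
[  0    0  -19/16 ]
det(A) = (-1)^0 * (-1) * (-32) * (-19/16) = -38  (0 row swaps -> sign +1)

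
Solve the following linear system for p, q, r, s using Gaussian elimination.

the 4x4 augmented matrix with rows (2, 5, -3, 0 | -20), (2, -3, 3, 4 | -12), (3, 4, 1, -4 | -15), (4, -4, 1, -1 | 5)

Forward elimination on [A|b]:
R2 <- R2 - (1)*R1:  [  0  -8   6   4   8 ]
R3 <- R3 - (3/2)*R1:  [    0  -7/2  11/2    -4    15 ]
R4 <- R4 - (2)*R1:  [   0  -14    7   -1   45 ]
R3 <- R3 - (7/16)*R2:  [     0      0   23/8  -23/4   23/2 ]
R4 <- R4 - (7/4)*R2:  [    0     0  -7/2    -8    31 ]
R4 <- R4 - (-28/23)*R3:  [   0    0    0  -15   45 ]
Row echelon form:
[ 2   5    -3      0  |   -20 ]
[ 0  -8     6      4  |     8 ]
[ 0   0  23/8  -23/4  |  23/2 ]
[ 0   0     0    -15  |    45 ]
Back-substitution:
s = (45) / -15 = -3
r = (23/2 - (-23/4)*(-3)) / (23/8) = -2
q = (8 - (6)*(-2) - (4)*(-3)) / -8 = -4
p = (-20 - (5)*(-4) - (-3)*(-2)) / 2 = -3

(-3, -4, -2, -3)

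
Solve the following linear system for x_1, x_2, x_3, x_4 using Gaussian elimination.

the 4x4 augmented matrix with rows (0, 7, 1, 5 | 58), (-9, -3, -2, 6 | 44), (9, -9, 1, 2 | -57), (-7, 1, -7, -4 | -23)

Forward elimination on [A|b]:
R1 <-> R2   (pivot in column 1 was zero)
[ -9  -3  -2   6   44 ]
[  0   7   1   5   58 ]
[  9  -9   1   2  -57 ]
[ -7   1  -7  -4  -23 ]
R3 <- R3 - (-1)*R1:  [   0  -12   -1    8  -13 ]
R4 <- R4 - (7/9)*R1:  [      0    10/3   -49/9   -26/3  -515/9 ]
R3 <- R3 - (-12/7)*R2:  [     0      0    5/7  116/7  605/7 ]
R4 <- R4 - (10/21)*R2:  [        0         0   -373/63   -232/21  -5345/63 ]
R4 <- R4 - (-373/45)*R3:  [       0        0        0  5684/45   5684/9 ]
Row echelon form:
[ -9  -3   -2        6  |      44 ]
[  0   7    1        5  |      58 ]
[  0   0  5/7    116/7  |   605/7 ]
[  0   0    0  5684/45  |  5684/9 ]
Back-substitution:
x_4 = (5684/9) / (5684/45) = 5
x_3 = (605/7 - (116/7)*(5)) / (5/7) = 5
x_2 = (58 - (1)*(5) - (5)*(5)) / 7 = 4
x_1 = (44 - (-3)*(4) - (-2)*(5) - (6)*(5)) / -9 = -4

(-4, 4, 5, 5)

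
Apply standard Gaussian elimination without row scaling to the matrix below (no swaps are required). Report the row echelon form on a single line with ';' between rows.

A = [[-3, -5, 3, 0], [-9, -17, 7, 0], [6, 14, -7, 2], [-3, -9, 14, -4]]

REF = [-3 -5 3 0; 0 -2 -2 0; 0 0 -5 2; 0 0 0 2]

Forward elimination:
R2 <- R2 - (3)*R1:  [  0  -2  -2   0 ]
R3 <- R3 - (-2)*R1:  [  0   4  -1   2 ]
R4 <- R4 - (1)*R1:  [  0  -4  11  -4 ]
R3 <- R3 - (-2)*R2:  [  0   0  -5   2 ]
R4 <- R4 - (2)*R2:  [  0   0  15  -4 ]
R4 <- R4 - (-3)*R3:  [ 0  0  0  2 ]
Row echelon form:
[ -3  -5   3  0 ]
[  0  -2  -2  0 ]
[  0   0  -5  2 ]
[  0   0   0  2 ]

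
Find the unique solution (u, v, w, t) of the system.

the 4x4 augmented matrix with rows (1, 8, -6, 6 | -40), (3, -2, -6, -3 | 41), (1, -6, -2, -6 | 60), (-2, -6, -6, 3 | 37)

Forward elimination on [A|b]:
R2 <- R2 - (3)*R1:  [   0  -26   12  -21  161 ]
R3 <- R3 - (1)*R1:  [   0  -14    4  -12  100 ]
R4 <- R4 - (-2)*R1:  [   0   10  -18   15  -43 ]
R3 <- R3 - (7/13)*R2:  [      0       0  -32/13   -9/13  173/13 ]
R4 <- R4 - (-5/13)*R2:  [       0        0  -174/13    90/13   246/13 ]
R4 <- R4 - (87/16)*R3:  [       0        0        0   171/16  -855/16 ]
Row echelon form:
[ 1    8      -6       6  |      -40 ]
[ 0  -26      12     -21  |      161 ]
[ 0    0  -32/13   -9/13  |   173/13 ]
[ 0    0       0  171/16  |  -855/16 ]
Back-substitution:
t = (-855/16) / (171/16) = -5
w = (173/13 - (-9/13)*(-5)) / (-32/13) = -4
v = (161 - (12)*(-4) - (-21)*(-5)) / -26 = -4
u = (-40 - (8)*(-4) - (-6)*(-4) - (6)*(-5)) / 1 = -2

(-2, -4, -4, -5)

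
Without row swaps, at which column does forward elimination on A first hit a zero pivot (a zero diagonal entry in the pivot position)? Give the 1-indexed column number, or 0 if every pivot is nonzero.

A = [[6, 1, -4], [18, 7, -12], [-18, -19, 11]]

first zero-pivot column = 0

Naive forward elimination:
R2 <- R2 - (3)*R1:  [ 0  4  0 ]
R3 <- R3 - (-3)*R1:  [   0  -16   -1 ]
R3 <- R3 - (-4)*R2:  [  0   0  -1 ]
All pivots nonzero; naive elimination completes without hitting a zero pivot.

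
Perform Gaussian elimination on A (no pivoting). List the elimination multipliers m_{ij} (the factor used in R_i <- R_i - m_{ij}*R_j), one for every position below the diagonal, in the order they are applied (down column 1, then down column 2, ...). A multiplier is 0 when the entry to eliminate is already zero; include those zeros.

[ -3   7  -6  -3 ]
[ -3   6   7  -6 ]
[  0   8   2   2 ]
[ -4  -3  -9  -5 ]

multipliers: 1, 0, 4/3, -8, 37/3, -242/159

Forward elimination:
R2 <- R2 - (1)*R1:  [  0  -1  13  -3 ]
R3: entry in column 1 is already 0 -> m_{31} = 0 (no row operation needed)
R4 <- R4 - (4/3)*R1:  [     0  -37/3     -1     -1 ]
R3 <- R3 - (-8)*R2:  [   0    0  106  -22 ]
R4 <- R4 - (37/3)*R2:  [      0       0  -484/3      36 ]
R4 <- R4 - (-242/159)*R3:  [       0        0        0  400/159 ]
Multipliers (in order of application): m_{21} = 1, m_{31} = 0, m_{41} = 4/3, m_{32} = -8, m_{42} = 37/3, m_{43} = -242/159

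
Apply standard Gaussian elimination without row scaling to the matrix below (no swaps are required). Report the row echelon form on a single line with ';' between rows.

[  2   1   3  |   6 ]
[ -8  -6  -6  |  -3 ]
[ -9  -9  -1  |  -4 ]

REF = [2 1 3 6; 0 -2 6 21; 0 0 -1 -97/4]

Forward elimination:
R2 <- R2 - (-4)*R1:  [  0  -2   6  21 ]
R3 <- R3 - (-9/2)*R1:  [    0  -9/2  25/2    23 ]
R3 <- R3 - (9/4)*R2:  [     0      0     -1  -97/4 ]
Row echelon form:
[ 2   1   3  |      6 ]
[ 0  -2   6  |     21 ]
[ 0   0  -1  |  -97/4 ]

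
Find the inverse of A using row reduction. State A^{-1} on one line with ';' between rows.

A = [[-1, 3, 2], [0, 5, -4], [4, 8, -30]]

Gauss-Jordan on [A | I]:
R1 <- (1/-1)*R1:  [  1  -3  -2  |  -1   0   0 ]
R3 <- R3 - (4)*R1:  [   0   20  -22  |    4    0    1 ]
R2 <- (1/5)*R2:  [    0     1  -4/5  |     0   1/5     0 ]
R1 <- R1 - (-3)*R2:  [     1      0  -22/5  |     -1    3/5      0 ]
R3 <- R3 - (20)*R2:  [  0   0  -6  |   4  -4   1 ]
R3 <- (1/-6)*R3:  [    0     0     1  |  -2/3   2/3  -1/6 ]
R1 <- R1 - (-22/5)*R3:  [      1       0       0  |  -59/15   53/15  -11/15 ]
R2 <- R2 - (-4/5)*R3:  [     0      1      0  |  -8/15  11/15  -2/15 ]
Right block of [I | A^{-1}] is the inverse:
[ -59/15  53/15  -11/15 ]
[  -8/15  11/15   -2/15 ]
[   -2/3    2/3    -1/6 ]

inverse = [-59/15 53/15 -11/15; -8/15 11/15 -2/15; -2/3 2/3 -1/6]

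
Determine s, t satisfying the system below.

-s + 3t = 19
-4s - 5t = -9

(-4, 5)

Forward elimination on [A|b]:
R2 <- R2 - (4)*R1:  [   0  -17  -85 ]
Row echelon form:
[ -1    3  |   19 ]
[  0  -17  |  -85 ]
Back-substitution:
t = (-85) / -17 = 5
s = (19 - (3)*(5)) / -1 = -4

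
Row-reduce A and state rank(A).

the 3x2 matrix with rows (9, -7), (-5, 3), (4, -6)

rank(A) = 2

Row reduction:
R2 <- R2 - (-5/9)*R1:  [    0  -8/9 ]
R3 <- R3 - (4/9)*R1:  [     0  -26/9 ]
R3 <- R3 - (13/4)*R2:  [ 0  0 ]
Row echelon form:
[ 9    -7 ]
[ 0  -8/9 ]
[ 0     0 ]
Nonzero rows / pivot columns: 2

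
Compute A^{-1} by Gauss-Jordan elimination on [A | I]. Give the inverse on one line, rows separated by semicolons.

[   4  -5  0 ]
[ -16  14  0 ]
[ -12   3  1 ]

Gauss-Jordan on [A | I]:
R1 <- (1/4)*R1:  [    1  -5/4     0  |   1/4     0     0 ]
R2 <- R2 - (-16)*R1:  [  0  -6   0  |   4   1   0 ]
R3 <- R3 - (-12)*R1:  [   0  -12    1  |    3    0    1 ]
R2 <- (1/-6)*R2:  [    0     1     0  |  -2/3  -1/6     0 ]
R1 <- R1 - (-5/4)*R2:  [     1      0      0  |  -7/12  -5/24      0 ]
R3 <- R3 - (-12)*R2:  [  0   0   1  |  -5  -2   1 ]
Right block of [I | A^{-1}] is the inverse:
[ -7/12  -5/24  0 ]
[  -2/3   -1/6  0 ]
[    -5     -2  1 ]

inverse = [-7/12 -5/24 0; -2/3 -1/6 0; -5 -2 1]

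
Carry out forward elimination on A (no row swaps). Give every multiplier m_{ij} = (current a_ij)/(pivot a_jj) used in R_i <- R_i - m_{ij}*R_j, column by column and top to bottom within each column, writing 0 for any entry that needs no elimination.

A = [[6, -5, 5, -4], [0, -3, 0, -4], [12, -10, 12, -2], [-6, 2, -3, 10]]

multipliers: 0, 2, -1, 0, 1, 1

Forward elimination:
R2: entry in column 1 is already 0 -> m_{21} = 0 (no row operation needed)
R3 <- R3 - (2)*R1:  [ 0  0  2  6 ]
R4 <- R4 - (-1)*R1:  [  0  -3   2   6 ]
R3: entry in column 2 is already 0 -> m_{32} = 0 (no row operation needed)
R4 <- R4 - (1)*R2:  [  0   0   2  10 ]
R4 <- R4 - (1)*R3:  [ 0  0  0  4 ]
Multipliers (in order of application): m_{21} = 0, m_{31} = 2, m_{41} = -1, m_{32} = 0, m_{42} = 1, m_{43} = 1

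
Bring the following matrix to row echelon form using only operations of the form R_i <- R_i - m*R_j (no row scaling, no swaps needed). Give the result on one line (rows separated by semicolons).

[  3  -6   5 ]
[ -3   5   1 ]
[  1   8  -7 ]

REF = [3 -6 5; 0 -1 6; 0 0 154/3]

Forward elimination:
R2 <- R2 - (-1)*R1:  [  0  -1   6 ]
R3 <- R3 - (1/3)*R1:  [     0     10  -26/3 ]
R3 <- R3 - (-10)*R2:  [     0      0  154/3 ]
Row echelon form:
[ 3  -6      5 ]
[ 0  -1      6 ]
[ 0   0  154/3 ]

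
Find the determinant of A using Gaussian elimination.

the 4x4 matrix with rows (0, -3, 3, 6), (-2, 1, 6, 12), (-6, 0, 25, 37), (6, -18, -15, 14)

det(A) = -120

Forward elimination:
R1 <-> R2   (pivot in column 1 was zero)
[ -2    1    6  12 ]
[  0   -3    3   6 ]
[ -6    0   25  37 ]
[  6  -18  -15  14 ]
R3 <- R3 - (3)*R1:  [  0  -3   7   1 ]
R4 <- R4 - (-3)*R1:  [   0  -15    3   50 ]
R3 <- R3 - (1)*R2:  [  0   0   4  -5 ]
R4 <- R4 - (5)*R2:  [   0    0  -12   20 ]
R4 <- R4 - (-3)*R3:  [ 0  0  0  5 ]
Upper-triangular form:
[ -2   1  6  12 ]
[  0  -3  3   6 ]
[  0   0  4  -5 ]
[  0   0  0   5 ]
det(A) = (-1)^1 * (-2) * (-3) * (4) * (5) = -120  (1 row swap -> sign -1)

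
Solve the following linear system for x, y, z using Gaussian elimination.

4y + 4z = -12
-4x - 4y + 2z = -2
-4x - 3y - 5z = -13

Forward elimination on [A|b]:
R1 <-> R2   (pivot in column 1 was zero)
[ -4  -4   2   -2 ]
[  0   4   4  -12 ]
[ -4  -3  -5  -13 ]
R3 <- R3 - (1)*R1:  [   0    1   -7  -11 ]
R3 <- R3 - (1/4)*R2:  [  0   0  -8  -8 ]
Row echelon form:
[ -4  -4   2  |   -2 ]
[  0   4   4  |  -12 ]
[  0   0  -8  |   -8 ]
Back-substitution:
z = (-8) / -8 = 1
y = (-12 - (4)*(1)) / 4 = -4
x = (-2 - (-4)*(-4) - (2)*(1)) / -4 = 5

(5, -4, 1)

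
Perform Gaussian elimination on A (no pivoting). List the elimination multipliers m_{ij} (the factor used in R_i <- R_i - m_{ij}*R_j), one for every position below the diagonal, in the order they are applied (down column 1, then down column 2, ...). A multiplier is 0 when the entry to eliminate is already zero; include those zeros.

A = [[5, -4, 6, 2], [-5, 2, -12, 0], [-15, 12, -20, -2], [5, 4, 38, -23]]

Forward elimination:
R2 <- R2 - (-1)*R1:  [  0  -2  -6   2 ]
R3 <- R3 - (-3)*R1:  [  0   0  -2   4 ]
R4 <- R4 - (1)*R1:  [   0    8   32  -25 ]
R3: entry in column 2 is already 0 -> m_{32} = 0 (no row operation needed)
R4 <- R4 - (-4)*R2:  [   0    0    8  -17 ]
R4 <- R4 - (-4)*R3:  [  0   0   0  -1 ]
Multipliers (in order of application): m_{21} = -1, m_{31} = -3, m_{41} = 1, m_{32} = 0, m_{42} = -4, m_{43} = -4

multipliers: -1, -3, 1, 0, -4, -4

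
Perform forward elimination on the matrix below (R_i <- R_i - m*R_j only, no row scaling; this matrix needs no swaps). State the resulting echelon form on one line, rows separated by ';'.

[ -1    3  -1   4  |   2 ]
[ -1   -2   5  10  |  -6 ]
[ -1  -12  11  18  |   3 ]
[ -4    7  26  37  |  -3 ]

Forward elimination:
R2 <- R2 - (1)*R1:  [  0  -5   6   6  -8 ]
R3 <- R3 - (1)*R1:  [   0  -15   12   14    1 ]
R4 <- R4 - (4)*R1:  [   0   -5   30   21  -11 ]
R3 <- R3 - (3)*R2:  [  0   0  -6  -4  25 ]
R4 <- R4 - (1)*R2:  [  0   0  24  15  -3 ]
R4 <- R4 - (-4)*R3:  [  0   0   0  -1  97 ]
Row echelon form:
[ -1   3  -1   4  |   2 ]
[  0  -5   6   6  |  -8 ]
[  0   0  -6  -4  |  25 ]
[  0   0   0  -1  |  97 ]

REF = [-1 3 -1 4 2; 0 -5 6 6 -8; 0 0 -6 -4 25; 0 0 0 -1 97]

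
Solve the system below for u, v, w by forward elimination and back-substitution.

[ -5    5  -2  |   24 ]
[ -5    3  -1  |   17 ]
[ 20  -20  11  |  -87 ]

Forward elimination on [A|b]:
R2 <- R2 - (1)*R1:  [  0  -2   1  -7 ]
R3 <- R3 - (-4)*R1:  [ 0  0  3  9 ]
Row echelon form:
[ -5   5  -2  |  24 ]
[  0  -2   1  |  -7 ]
[  0   0   3  |   9 ]
Back-substitution:
w = (9) / 3 = 3
v = (-7 - (1)*(3)) / -2 = 5
u = (24 - (5)*(5) - (-2)*(3)) / -5 = -1

(-1, 5, 3)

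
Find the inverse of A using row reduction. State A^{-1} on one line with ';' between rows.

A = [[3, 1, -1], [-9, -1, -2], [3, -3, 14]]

Gauss-Jordan on [A | I]:
R1 <- (1/3)*R1:  [    1   1/3  -1/3  |   1/3     0     0 ]
R2 <- R2 - (-9)*R1:  [  0   2  -5  |   3   1   0 ]
R3 <- R3 - (3)*R1:  [  0  -4  15  |  -1   0   1 ]
R2 <- (1/2)*R2:  [    0     1  -5/2  |   3/2   1/2     0 ]
R1 <- R1 - (1/3)*R2:  [    1     0   1/2  |  -1/6  -1/6     0 ]
R3 <- R3 - (-4)*R2:  [ 0  0  5  |  5  2  1 ]
R3 <- (1/5)*R3:  [   0    0    1  |    1  2/5  1/5 ]
R1 <- R1 - (1/2)*R3:  [      1       0       0  |    -2/3  -11/30   -1/10 ]
R2 <- R2 - (-5/2)*R3:  [   0    1    0  |    4  3/2  1/2 ]
Right block of [I | A^{-1}] is the inverse:
[ -2/3  -11/30  -1/10 ]
[    4     3/2    1/2 ]
[    1     2/5    1/5 ]

inverse = [-2/3 -11/30 -1/10; 4 3/2 1/2; 1 2/5 1/5]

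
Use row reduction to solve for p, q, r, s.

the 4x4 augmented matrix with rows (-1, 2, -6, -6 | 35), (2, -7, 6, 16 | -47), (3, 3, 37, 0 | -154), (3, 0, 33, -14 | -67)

(3, -5, -4, -4)

Forward elimination on [A|b]:
R2 <- R2 - (-2)*R1:  [  0  -3  -6   4  23 ]
R3 <- R3 - (-3)*R1:  [   0    9   19  -18  -49 ]
R4 <- R4 - (-3)*R1:  [   0    6   15  -32   38 ]
R3 <- R3 - (-3)*R2:  [  0   0   1  -6  20 ]
R4 <- R4 - (-2)*R2:  [   0    0    3  -24   84 ]
R4 <- R4 - (3)*R3:  [  0   0   0  -6  24 ]
Row echelon form:
[ -1   2  -6  -6  |  35 ]
[  0  -3  -6   4  |  23 ]
[  0   0   1  -6  |  20 ]
[  0   0   0  -6  |  24 ]
Back-substitution:
s = (24) / -6 = -4
r = (20 - (-6)*(-4)) / 1 = -4
q = (23 - (-6)*(-4) - (4)*(-4)) / -3 = -5
p = (35 - (2)*(-5) - (-6)*(-4) - (-6)*(-4)) / -1 = 3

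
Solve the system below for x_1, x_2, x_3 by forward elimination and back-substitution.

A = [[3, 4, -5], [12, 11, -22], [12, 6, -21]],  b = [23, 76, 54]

Forward elimination on [A|b]:
R2 <- R2 - (4)*R1:  [   0   -5   -2  -16 ]
R3 <- R3 - (4)*R1:  [   0  -10   -1  -38 ]
R3 <- R3 - (2)*R2:  [  0   0   3  -6 ]
Row echelon form:
[ 3   4  -5  |   23 ]
[ 0  -5  -2  |  -16 ]
[ 0   0   3  |   -6 ]
Back-substitution:
x_3 = (-6) / 3 = -2
x_2 = (-16 - (-2)*(-2)) / -5 = 4
x_1 = (23 - (4)*(4) - (-5)*(-2)) / 3 = -1

(-1, 4, -2)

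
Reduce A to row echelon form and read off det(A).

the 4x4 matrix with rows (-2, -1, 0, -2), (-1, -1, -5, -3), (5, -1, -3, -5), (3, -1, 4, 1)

Forward elimination:
R2 <- R2 - (1/2)*R1:  [    0  -1/2    -5    -2 ]
R3 <- R3 - (-5/2)*R1:  [    0  -7/2    -3   -10 ]
R4 <- R4 - (-3/2)*R1:  [    0  -5/2     4    -2 ]
R3 <- R3 - (7)*R2:  [  0   0  32   4 ]
R4 <- R4 - (5)*R2:  [  0   0  29   8 ]
R4 <- R4 - (29/32)*R3:  [    0     0     0  35/8 ]
Upper-triangular form:
[ -2    -1   0    -2 ]
[  0  -1/2  -5    -2 ]
[  0     0  32     4 ]
[  0     0   0  35/8 ]
det(A) = (-1)^0 * (-2) * (-1/2) * (32) * (35/8) = 140  (0 row swaps -> sign +1)

det(A) = 140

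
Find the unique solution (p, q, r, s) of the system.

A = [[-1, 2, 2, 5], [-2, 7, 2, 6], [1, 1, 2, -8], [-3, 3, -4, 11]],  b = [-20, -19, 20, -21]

Forward elimination on [A|b]:
R2 <- R2 - (2)*R1:  [  0   3  -2  -4  21 ]
R3 <- R3 - (-1)*R1:  [  0   3   4  -3   0 ]
R4 <- R4 - (3)*R1:  [   0   -3  -10   -4   39 ]
R3 <- R3 - (1)*R2:  [   0    0    6    1  -21 ]
R4 <- R4 - (-1)*R2:  [   0    0  -12   -8   60 ]
R4 <- R4 - (-2)*R3:  [  0   0   0  -6  18 ]
Row echelon form:
[ -1  2   2   5  |  -20 ]
[  0  3  -2  -4  |   21 ]
[  0  0   6   1  |  -21 ]
[  0  0   0  -6  |   18 ]
Back-substitution:
s = (18) / -6 = -3
r = (-21 - (1)*(-3)) / 6 = -3
q = (21 - (-2)*(-3) - (-4)*(-3)) / 3 = 1
p = (-20 - (2)*(1) - (2)*(-3) - (5)*(-3)) / -1 = 1

(1, 1, -3, -3)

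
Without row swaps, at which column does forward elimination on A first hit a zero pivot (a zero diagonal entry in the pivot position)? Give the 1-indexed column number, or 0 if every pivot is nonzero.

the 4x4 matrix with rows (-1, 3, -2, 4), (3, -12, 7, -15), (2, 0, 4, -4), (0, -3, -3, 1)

Naive forward elimination:
R2 <- R2 - (-3)*R1:  [  0  -3   1  -3 ]
R3 <- R3 - (-2)*R1:  [ 0  6  0  4 ]
R3 <- R3 - (-2)*R2:  [  0   0   2  -2 ]
R4 <- R4 - (1)*R2:  [  0   0  -4   4 ]
R4 <- R4 - (-2)*R3:  [ 0  0  0  0 ]
Matrix at this point:
[ -1   3  -2   4 ]
[  0  -3   1  -3 ]
[  0   0   2  -2 ]
[  0   0   0   0 ]
Pivot entry (4,4) in the last row is zero and there are no rows below to swap with -> zero pivot in column 4 (A is singular).

first zero-pivot column = 4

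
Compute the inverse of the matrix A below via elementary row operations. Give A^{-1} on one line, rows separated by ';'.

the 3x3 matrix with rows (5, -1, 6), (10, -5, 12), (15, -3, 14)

Gauss-Jordan on [A | I]:
R1 <- (1/5)*R1:  [    1  -1/5   6/5  |   1/5     0     0 ]
R2 <- R2 - (10)*R1:  [  0  -3   0  |  -2   1   0 ]
R3 <- R3 - (15)*R1:  [  0   0  -4  |  -3   0   1 ]
R2 <- (1/-3)*R2:  [    0     1     0  |   2/3  -1/3     0 ]
R1 <- R1 - (-1/5)*R2:  [     1      0    6/5  |    1/3  -1/15      0 ]
R3 <- (1/-4)*R3:  [    0     0     1  |   3/4     0  -1/4 ]
R1 <- R1 - (6/5)*R3:  [      1       0       0  |  -17/30   -1/15    3/10 ]
Right block of [I | A^{-1}] is the inverse:
[ -17/30  -1/15  3/10 ]
[    2/3   -1/3     0 ]
[    3/4      0  -1/4 ]

inverse = [-17/30 -1/15 3/10; 2/3 -1/3 0; 3/4 0 -1/4]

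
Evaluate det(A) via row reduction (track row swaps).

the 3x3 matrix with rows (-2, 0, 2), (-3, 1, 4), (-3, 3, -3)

det(A) = 18

Forward elimination:
R2 <- R2 - (3/2)*R1:  [ 0  1  1 ]
R3 <- R3 - (3/2)*R1:  [  0   3  -6 ]
R3 <- R3 - (3)*R2:  [  0   0  -9 ]
Upper-triangular form:
[ -2  0   2 ]
[  0  1   1 ]
[  0  0  -9 ]
det(A) = (-1)^0 * (-2) * (1) * (-9) = 18  (0 row swaps -> sign +1)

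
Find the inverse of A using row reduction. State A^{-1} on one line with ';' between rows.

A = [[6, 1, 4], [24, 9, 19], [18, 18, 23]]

inverse = [-9/4 49/60 -17/60; -7/2 11/10 -3/10; 9/2 -3/2 1/2]

Gauss-Jordan on [A | I]:
R1 <- (1/6)*R1:  [   1  1/6  2/3  |  1/6    0    0 ]
R2 <- R2 - (24)*R1:  [  0   5   3  |  -4   1   0 ]
R3 <- R3 - (18)*R1:  [  0  15  11  |  -3   0   1 ]
R2 <- (1/5)*R2:  [    0     1   3/5  |  -4/5   1/5     0 ]
R1 <- R1 - (1/6)*R2:  [     1      0  17/30  |   3/10  -1/30      0 ]
R3 <- R3 - (15)*R2:  [  0   0   2  |   9  -3   1 ]
R3 <- (1/2)*R3:  [    0     0     1  |   9/2  -3/2   1/2 ]
R1 <- R1 - (17/30)*R3:  [      1       0       0  |    -9/4   49/60  -17/60 ]
R2 <- R2 - (3/5)*R3:  [     0      1      0  |   -7/2  11/10  -3/10 ]
Right block of [I | A^{-1}] is the inverse:
[ -9/4  49/60  -17/60 ]
[ -7/2  11/10   -3/10 ]
[  9/2   -3/2     1/2 ]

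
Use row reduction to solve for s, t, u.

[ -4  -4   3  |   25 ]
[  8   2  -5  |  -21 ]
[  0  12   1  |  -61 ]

Forward elimination on [A|b]:
R2 <- R2 - (-2)*R1:  [  0  -6   1  29 ]
R3 <- R3 - (-2)*R2:  [  0   0   3  -3 ]
Row echelon form:
[ -4  -4  3  |  25 ]
[  0  -6  1  |  29 ]
[  0   0  3  |  -3 ]
Back-substitution:
u = (-3) / 3 = -1
t = (29 - (1)*(-1)) / -6 = -5
s = (25 - (-4)*(-5) - (3)*(-1)) / -4 = -2

(-2, -5, -1)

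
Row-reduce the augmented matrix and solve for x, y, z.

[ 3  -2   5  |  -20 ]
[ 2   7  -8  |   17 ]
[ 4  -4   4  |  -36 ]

(-5, 5, 1)

Forward elimination on [A|b]:
R2 <- R2 - (2/3)*R1:  [     0   25/3  -34/3   91/3 ]
R3 <- R3 - (4/3)*R1:  [     0   -4/3   -8/3  -28/3 ]
R3 <- R3 - (-4/25)*R2:  [       0        0  -112/25  -112/25 ]
Row echelon form:
[ 3    -2        5  |      -20 ]
[ 0  25/3    -34/3  |     91/3 ]
[ 0     0  -112/25  |  -112/25 ]
Back-substitution:
z = (-112/25) / (-112/25) = 1
y = (91/3 - (-34/3)*(1)) / (25/3) = 5
x = (-20 - (-2)*(5) - (5)*(1)) / 3 = -5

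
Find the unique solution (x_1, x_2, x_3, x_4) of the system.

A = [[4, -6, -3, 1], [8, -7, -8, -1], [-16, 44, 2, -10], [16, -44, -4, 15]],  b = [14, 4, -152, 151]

Forward elimination on [A|b]:
R2 <- R2 - (2)*R1:  [   0    5   -2   -3  -24 ]
R3 <- R3 - (-4)*R1:  [   0   20  -10   -6  -96 ]
R4 <- R4 - (4)*R1:  [   0  -20    8   11   95 ]
R3 <- R3 - (4)*R2:  [  0   0  -2   6   0 ]
R4 <- R4 - (-4)*R2:  [  0   0   0  -1  -1 ]
Row echelon form:
[ 4  -6  -3   1  |   14 ]
[ 0   5  -2  -3  |  -24 ]
[ 0   0  -2   6  |    0 ]
[ 0   0   0  -1  |   -1 ]
Back-substitution:
x_4 = (-1) / -1 = 1
x_3 = (0 - (6)*(1)) / -2 = 3
x_2 = (-24 - (-2)*(3) - (-3)*(1)) / 5 = -3
x_1 = (14 - (-6)*(-3) - (-3)*(3) - (1)*(1)) / 4 = 1

(1, -3, 3, 1)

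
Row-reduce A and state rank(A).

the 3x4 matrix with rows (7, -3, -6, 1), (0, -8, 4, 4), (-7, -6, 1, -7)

Row reduction:
R3 <- R3 - (-1)*R1:  [  0  -9  -5  -6 ]
R3 <- R3 - (9/8)*R2:  [     0      0  -19/2  -21/2 ]
Row echelon form:
[ 7  -3     -6      1 ]
[ 0  -8      4      4 ]
[ 0   0  -19/2  -21/2 ]
Nonzero rows / pivot columns: 3

rank(A) = 3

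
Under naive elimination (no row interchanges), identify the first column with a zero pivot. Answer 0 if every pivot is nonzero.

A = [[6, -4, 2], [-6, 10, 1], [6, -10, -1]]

first zero-pivot column = 3

Naive forward elimination:
R2 <- R2 - (-1)*R1:  [ 0  6  3 ]
R3 <- R3 - (1)*R1:  [  0  -6  -3 ]
R3 <- R3 - (-1)*R2:  [ 0  0  0 ]
Matrix at this point:
[ 6  -4  2 ]
[ 0   6  3 ]
[ 0   0  0 ]
Pivot entry (3,3) in the last row is zero and there are no rows below to swap with -> zero pivot in column 3 (A is singular).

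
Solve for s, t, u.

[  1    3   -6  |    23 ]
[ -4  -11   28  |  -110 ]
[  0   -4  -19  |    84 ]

Forward elimination on [A|b]:
R2 <- R2 - (-4)*R1:  [   0    1    4  -18 ]
R3 <- R3 - (-4)*R2:  [  0   0  -3  12 ]
Row echelon form:
[ 1  3  -6  |   23 ]
[ 0  1   4  |  -18 ]
[ 0  0  -3  |   12 ]
Back-substitution:
u = (12) / -3 = -4
t = (-18 - (4)*(-4)) / 1 = -2
s = (23 - (3)*(-2) - (-6)*(-4)) / 1 = 5

(5, -2, -4)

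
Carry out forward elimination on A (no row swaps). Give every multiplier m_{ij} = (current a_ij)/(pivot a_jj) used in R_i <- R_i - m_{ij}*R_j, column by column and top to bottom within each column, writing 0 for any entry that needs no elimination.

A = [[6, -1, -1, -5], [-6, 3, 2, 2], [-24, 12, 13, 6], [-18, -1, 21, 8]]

multipliers: -1, -4, -3, 4, -2, 4

Forward elimination:
R2 <- R2 - (-1)*R1:  [  0   2   1  -3 ]
R3 <- R3 - (-4)*R1:  [   0    8    9  -14 ]
R4 <- R4 - (-3)*R1:  [  0  -4  18  -7 ]
R3 <- R3 - (4)*R2:  [  0   0   5  -2 ]
R4 <- R4 - (-2)*R2:  [   0    0   20  -13 ]
R4 <- R4 - (4)*R3:  [  0   0   0  -5 ]
Multipliers (in order of application): m_{21} = -1, m_{31} = -4, m_{41} = -3, m_{32} = 4, m_{42} = -2, m_{43} = 4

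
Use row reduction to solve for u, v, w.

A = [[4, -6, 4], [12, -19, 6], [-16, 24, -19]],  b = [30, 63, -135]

Forward elimination on [A|b]:
R2 <- R2 - (3)*R1:  [   0   -1   -6  -27 ]
R3 <- R3 - (-4)*R1:  [   0    0   -3  -15 ]
Row echelon form:
[ 4  -6   4  |   30 ]
[ 0  -1  -6  |  -27 ]
[ 0   0  -3  |  -15 ]
Back-substitution:
w = (-15) / -3 = 5
v = (-27 - (-6)*(5)) / -1 = -3
u = (30 - (-6)*(-3) - (4)*(5)) / 4 = -2

(-2, -3, 5)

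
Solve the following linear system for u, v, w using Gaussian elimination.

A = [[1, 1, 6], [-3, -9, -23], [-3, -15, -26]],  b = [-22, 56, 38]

Forward elimination on [A|b]:
R2 <- R2 - (-3)*R1:  [   0   -6   -5  -10 ]
R3 <- R3 - (-3)*R1:  [   0  -12   -8  -28 ]
R3 <- R3 - (2)*R2:  [  0   0   2  -8 ]
Row echelon form:
[ 1   1   6  |  -22 ]
[ 0  -6  -5  |  -10 ]
[ 0   0   2  |   -8 ]
Back-substitution:
w = (-8) / 2 = -4
v = (-10 - (-5)*(-4)) / -6 = 5
u = (-22 - (1)*(5) - (6)*(-4)) / 1 = -3

(-3, 5, -4)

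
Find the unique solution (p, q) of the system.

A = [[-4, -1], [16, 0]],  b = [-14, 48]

(3, 2)

Forward elimination on [A|b]:
R2 <- R2 - (-4)*R1:  [  0  -4  -8 ]
Row echelon form:
[ -4  -1  |  -14 ]
[  0  -4  |   -8 ]
Back-substitution:
q = (-8) / -4 = 2
p = (-14 - (-1)*(2)) / -4 = 3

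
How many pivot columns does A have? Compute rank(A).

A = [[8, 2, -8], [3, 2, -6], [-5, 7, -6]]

Row reduction:
R2 <- R2 - (3/8)*R1:  [   0  5/4   -3 ]
R3 <- R3 - (-5/8)*R1:  [    0  33/4   -11 ]
R3 <- R3 - (33/5)*R2:  [    0     0  44/5 ]
Row echelon form:
[ 8    2    -8 ]
[ 0  5/4    -3 ]
[ 0    0  44/5 ]
Nonzero rows / pivot columns: 3

rank(A) = 3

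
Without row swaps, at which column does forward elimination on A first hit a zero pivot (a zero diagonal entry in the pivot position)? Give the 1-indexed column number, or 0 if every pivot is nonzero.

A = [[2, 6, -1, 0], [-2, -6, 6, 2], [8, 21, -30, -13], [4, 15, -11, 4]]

first zero-pivot column = 2

Naive forward elimination:
R2 <- R2 - (-1)*R1:  [ 0  0  5  2 ]
R3 <- R3 - (4)*R1:  [   0   -3  -26  -13 ]
R4 <- R4 - (2)*R1:  [  0   3  -9   4 ]
Matrix at this point:
[ 2   6   -1    0 ]
[ 0   0    5    2 ]
[ 0  -3  -26  -13 ]
[ 0   3   -9    4 ]
Pivot entry (2,2) is zero but row 3 has -3 in column 2 -> naive elimination stops; a row interchange (e.g. R2 <-> R3) would be required here.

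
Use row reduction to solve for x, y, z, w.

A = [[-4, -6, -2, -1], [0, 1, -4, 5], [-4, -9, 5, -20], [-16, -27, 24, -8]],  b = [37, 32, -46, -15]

Forward elimination on [A|b]:
R3 <- R3 - (1)*R1:  [   0   -3    7  -19  -83 ]
R4 <- R4 - (4)*R1:  [    0    -3    32    -4  -163 ]
R3 <- R3 - (-3)*R2:  [  0   0  -5  -4  13 ]
R4 <- R4 - (-3)*R2:  [   0    0   20   11  -67 ]
R4 <- R4 - (-4)*R3:  [   0    0    0   -5  -15 ]
Row echelon form:
[ -4  -6  -2  -1  |   37 ]
[  0   1  -4   5  |   32 ]
[  0   0  -5  -4  |   13 ]
[  0   0   0  -5  |  -15 ]
Back-substitution:
w = (-15) / -5 = 3
z = (13 - (-4)*(3)) / -5 = -5
y = (32 - (-4)*(-5) - (5)*(3)) / 1 = -3
x = (37 - (-6)*(-3) - (-2)*(-5) - (-1)*(3)) / -4 = -3

(-3, -3, -5, 3)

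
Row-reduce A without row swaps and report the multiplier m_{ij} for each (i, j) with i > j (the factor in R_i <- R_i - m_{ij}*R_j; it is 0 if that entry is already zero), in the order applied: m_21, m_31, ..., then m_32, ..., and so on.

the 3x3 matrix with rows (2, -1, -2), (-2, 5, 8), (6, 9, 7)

Forward elimination:
R2 <- R2 - (-1)*R1:  [ 0  4  6 ]
R3 <- R3 - (3)*R1:  [  0  12  13 ]
R3 <- R3 - (3)*R2:  [  0   0  -5 ]
Multipliers (in order of application): m_{21} = -1, m_{31} = 3, m_{32} = 3

multipliers: -1, 3, 3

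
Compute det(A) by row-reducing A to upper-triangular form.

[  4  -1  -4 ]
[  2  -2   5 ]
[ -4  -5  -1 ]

det(A) = 198

Forward elimination:
R2 <- R2 - (1/2)*R1:  [    0  -3/2     7 ]
R3 <- R3 - (-1)*R1:  [  0  -6  -5 ]
R3 <- R3 - (4)*R2:  [   0    0  -33 ]
Upper-triangular form:
[ 4    -1   -4 ]
[ 0  -3/2    7 ]
[ 0     0  -33 ]
det(A) = (-1)^0 * (4) * (-3/2) * (-33) = 198  (0 row swaps -> sign +1)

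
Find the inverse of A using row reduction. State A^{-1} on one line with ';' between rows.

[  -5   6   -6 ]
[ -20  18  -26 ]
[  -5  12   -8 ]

inverse = [-7/5 1/5 2/5; 1/4 -1/12 1/12; 5/4 -1/4 -1/4]

Gauss-Jordan on [A | I]:
R1 <- (1/-5)*R1:  [    1  -6/5   6/5  |  -1/5     0     0 ]
R2 <- R2 - (-20)*R1:  [  0  -6  -2  |  -4   1   0 ]
R3 <- R3 - (-5)*R1:  [  0   6  -2  |  -1   0   1 ]
R2 <- (1/-6)*R2:  [    0     1   1/3  |   2/3  -1/6     0 ]
R1 <- R1 - (-6/5)*R2:  [    1     0   8/5  |   3/5  -1/5     0 ]
R3 <- R3 - (6)*R2:  [  0   0  -4  |  -5   1   1 ]
R3 <- (1/-4)*R3:  [    0     0     1  |   5/4  -1/4  -1/4 ]
R1 <- R1 - (8/5)*R3:  [    1     0     0  |  -7/5   1/5   2/5 ]
R2 <- R2 - (1/3)*R3:  [     0      1      0  |    1/4  -1/12   1/12 ]
Right block of [I | A^{-1}] is the inverse:
[ -7/5    1/5   2/5 ]
[  1/4  -1/12  1/12 ]
[  5/4   -1/4  -1/4 ]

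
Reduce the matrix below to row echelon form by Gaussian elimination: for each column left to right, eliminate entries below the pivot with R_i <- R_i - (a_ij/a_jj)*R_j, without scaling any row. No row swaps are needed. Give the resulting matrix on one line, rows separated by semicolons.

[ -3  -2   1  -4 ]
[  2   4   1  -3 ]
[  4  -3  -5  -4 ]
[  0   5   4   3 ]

REF = [-3 -2 1 -4; 0 8/3 5/3 -17/3; 0 0 -1/8 -171/8; 0 0 0 -136]

Forward elimination:
R2 <- R2 - (-2/3)*R1:  [     0    8/3    5/3  -17/3 ]
R3 <- R3 - (-4/3)*R1:  [     0  -17/3  -11/3  -28/3 ]
R3 <- R3 - (-17/8)*R2:  [      0       0    -1/8  -171/8 ]
R4 <- R4 - (15/8)*R2:  [     0      0    7/8  109/8 ]
R4 <- R4 - (-7)*R3:  [    0     0     0  -136 ]
Row echelon form:
[ -3   -2     1      -4 ]
[  0  8/3   5/3   -17/3 ]
[  0    0  -1/8  -171/8 ]
[  0    0     0    -136 ]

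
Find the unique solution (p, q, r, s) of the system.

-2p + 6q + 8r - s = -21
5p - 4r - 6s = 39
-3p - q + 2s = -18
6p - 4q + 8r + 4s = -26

Forward elimination on [A|b]:
R2 <- R2 - (-5/2)*R1:  [     0     15     16  -17/2  -27/2 ]
R3 <- R3 - (3/2)*R1:  [    0   -10   -12   7/2  27/2 ]
R4 <- R4 - (-3)*R1:  [   0   14   32    1  -89 ]
R3 <- R3 - (-2/3)*R2:  [     0      0   -4/3  -13/6    9/2 ]
R4 <- R4 - (14/15)*R2:  [      0       0  256/15  134/15  -382/5 ]
R4 <- R4 - (-64/5)*R3:  [     0      0      0  -94/5  -94/5 ]
Row echelon form:
[ -2   6     8     -1  |    -21 ]
[  0  15    16  -17/2  |  -27/2 ]
[  0   0  -4/3  -13/6  |    9/2 ]
[  0   0     0  -94/5  |  -94/5 ]
Back-substitution:
s = (-94/5) / (-94/5) = 1
r = (9/2 - (-13/6)*(1)) / (-4/3) = -5
q = (-27/2 - (16)*(-5) - (-17/2)*(1)) / 15 = 5
p = (-21 - (6)*(5) - (8)*(-5) - (-1)*(1)) / -2 = 5

(5, 5, -5, 1)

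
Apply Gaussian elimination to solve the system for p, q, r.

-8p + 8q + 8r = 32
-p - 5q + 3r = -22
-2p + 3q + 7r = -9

(-5, 3, -4)

Forward elimination on [A|b]:
R2 <- R2 - (1/8)*R1:  [   0   -6    2  -26 ]
R3 <- R3 - (1/4)*R1:  [   0    1    5  -17 ]
R3 <- R3 - (-1/6)*R2:  [     0      0   16/3  -64/3 ]
Row echelon form:
[ -8   8     8  |     32 ]
[  0  -6     2  |    -26 ]
[  0   0  16/3  |  -64/3 ]
Back-substitution:
r = (-64/3) / (16/3) = -4
q = (-26 - (2)*(-4)) / -6 = 3
p = (32 - (8)*(3) - (8)*(-4)) / -8 = -5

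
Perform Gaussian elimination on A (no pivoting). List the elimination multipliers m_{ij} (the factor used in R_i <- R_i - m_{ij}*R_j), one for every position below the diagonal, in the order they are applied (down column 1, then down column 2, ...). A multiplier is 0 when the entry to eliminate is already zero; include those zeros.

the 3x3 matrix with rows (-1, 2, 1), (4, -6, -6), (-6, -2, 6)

Forward elimination:
R2 <- R2 - (-4)*R1:  [  0   2  -2 ]
R3 <- R3 - (6)*R1:  [   0  -14    0 ]
R3 <- R3 - (-7)*R2:  [   0    0  -14 ]
Multipliers (in order of application): m_{21} = -4, m_{31} = 6, m_{32} = -7

multipliers: -4, 6, -7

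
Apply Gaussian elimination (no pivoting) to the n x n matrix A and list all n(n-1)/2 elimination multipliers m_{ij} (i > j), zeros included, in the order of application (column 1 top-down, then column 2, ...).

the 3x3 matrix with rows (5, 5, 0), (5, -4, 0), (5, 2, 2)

Forward elimination:
R2 <- R2 - (1)*R1:  [  0  -9   0 ]
R3 <- R3 - (1)*R1:  [  0  -3   2 ]
R3 <- R3 - (1/3)*R2:  [ 0  0  2 ]
Multipliers (in order of application): m_{21} = 1, m_{31} = 1, m_{32} = 1/3

multipliers: 1, 1, 1/3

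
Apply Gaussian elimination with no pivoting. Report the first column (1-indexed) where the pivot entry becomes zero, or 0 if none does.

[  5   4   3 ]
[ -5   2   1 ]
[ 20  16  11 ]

first zero-pivot column = 0

Naive forward elimination:
R2 <- R2 - (-1)*R1:  [ 0  6  4 ]
R3 <- R3 - (4)*R1:  [  0   0  -1 ]
All pivots nonzero; naive elimination completes without hitting a zero pivot.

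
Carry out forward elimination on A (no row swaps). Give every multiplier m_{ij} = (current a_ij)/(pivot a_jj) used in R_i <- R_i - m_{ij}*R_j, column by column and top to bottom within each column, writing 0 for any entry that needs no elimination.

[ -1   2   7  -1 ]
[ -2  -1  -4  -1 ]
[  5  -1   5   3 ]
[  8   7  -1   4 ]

Forward elimination:
R2 <- R2 - (2)*R1:  [   0   -5  -18    1 ]
R3 <- R3 - (-5)*R1:  [  0   9  40  -2 ]
R4 <- R4 - (-8)*R1:  [  0  23  55  -4 ]
R3 <- R3 - (-9/5)*R2:  [    0     0  38/5  -1/5 ]
R4 <- R4 - (-23/5)*R2:  [      0       0  -139/5     3/5 ]
R4 <- R4 - (-139/38)*R3:  [     0      0      0  -5/38 ]
Multipliers (in order of application): m_{21} = 2, m_{31} = -5, m_{41} = -8, m_{32} = -9/5, m_{42} = -23/5, m_{43} = -139/38

multipliers: 2, -5, -8, -9/5, -23/5, -139/38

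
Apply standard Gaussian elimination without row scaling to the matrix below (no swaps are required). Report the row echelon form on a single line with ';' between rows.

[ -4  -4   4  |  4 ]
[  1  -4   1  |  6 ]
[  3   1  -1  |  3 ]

Forward elimination:
R2 <- R2 - (-1/4)*R1:  [  0  -5   2   7 ]
R3 <- R3 - (-3/4)*R1:  [  0  -2   2   6 ]
R3 <- R3 - (2/5)*R2:  [    0     0   6/5  16/5 ]
Row echelon form:
[ -4  -4    4  |     4 ]
[  0  -5    2  |     7 ]
[  0   0  6/5  |  16/5 ]

REF = [-4 -4 4 4; 0 -5 2 7; 0 0 6/5 16/5]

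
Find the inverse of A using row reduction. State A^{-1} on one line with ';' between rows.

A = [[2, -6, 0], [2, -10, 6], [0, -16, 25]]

inverse = [77/4 -75/4 9/2; 25/4 -25/4 3/2; 4 -4 1]

Gauss-Jordan on [A | I]:
R1 <- (1/2)*R1:  [   1   -3    0  |  1/2    0    0 ]
R2 <- R2 - (2)*R1:  [  0  -4   6  |  -1   1   0 ]
R2 <- (1/-4)*R2:  [    0     1  -3/2  |   1/4  -1/4     0 ]
R1 <- R1 - (-3)*R2:  [    1     0  -9/2  |   5/4  -3/4     0 ]
R3 <- R3 - (-16)*R2:  [  0   0   1  |   4  -4   1 ]
R1 <- R1 - (-9/2)*R3:  [     1      0      0  |   77/4  -75/4    9/2 ]
R2 <- R2 - (-3/2)*R3:  [     0      1      0  |   25/4  -25/4    3/2 ]
Right block of [I | A^{-1}] is the inverse:
[ 77/4  -75/4  9/2 ]
[ 25/4  -25/4  3/2 ]
[    4     -4    1 ]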